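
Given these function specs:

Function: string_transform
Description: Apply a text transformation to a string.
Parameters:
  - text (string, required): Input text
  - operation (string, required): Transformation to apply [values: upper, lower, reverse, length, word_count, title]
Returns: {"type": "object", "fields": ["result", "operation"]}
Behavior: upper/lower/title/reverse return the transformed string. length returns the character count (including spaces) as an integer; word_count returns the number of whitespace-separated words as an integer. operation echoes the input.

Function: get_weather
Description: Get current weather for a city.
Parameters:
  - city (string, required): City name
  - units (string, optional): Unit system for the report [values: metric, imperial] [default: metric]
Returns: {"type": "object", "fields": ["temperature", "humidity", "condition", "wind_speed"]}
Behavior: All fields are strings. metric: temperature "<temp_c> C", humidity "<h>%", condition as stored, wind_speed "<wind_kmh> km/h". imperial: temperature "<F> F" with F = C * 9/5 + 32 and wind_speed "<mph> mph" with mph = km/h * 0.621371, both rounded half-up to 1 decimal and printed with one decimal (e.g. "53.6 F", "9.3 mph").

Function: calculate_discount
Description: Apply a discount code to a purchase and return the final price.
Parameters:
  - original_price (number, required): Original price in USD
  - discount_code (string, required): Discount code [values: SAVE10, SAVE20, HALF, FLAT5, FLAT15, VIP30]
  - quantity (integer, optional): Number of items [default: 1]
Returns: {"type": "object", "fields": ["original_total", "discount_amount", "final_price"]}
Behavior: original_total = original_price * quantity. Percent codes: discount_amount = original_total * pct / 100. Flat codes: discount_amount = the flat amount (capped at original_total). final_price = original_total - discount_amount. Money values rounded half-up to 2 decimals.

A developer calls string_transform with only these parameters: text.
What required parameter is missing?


Required parameters: text, operation
Provided: text
Missing: operation
operation


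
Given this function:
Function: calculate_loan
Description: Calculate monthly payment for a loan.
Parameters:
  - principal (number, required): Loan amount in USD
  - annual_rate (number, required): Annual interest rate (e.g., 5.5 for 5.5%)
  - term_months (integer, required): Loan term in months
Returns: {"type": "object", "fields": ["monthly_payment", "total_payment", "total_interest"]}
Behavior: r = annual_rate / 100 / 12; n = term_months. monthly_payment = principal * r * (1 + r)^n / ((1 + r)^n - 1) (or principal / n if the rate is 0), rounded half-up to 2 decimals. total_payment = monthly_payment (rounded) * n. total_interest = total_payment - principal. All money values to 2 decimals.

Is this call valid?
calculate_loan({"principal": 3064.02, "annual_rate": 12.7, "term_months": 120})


Checking all required parameters present and types match... All valid.
Valid


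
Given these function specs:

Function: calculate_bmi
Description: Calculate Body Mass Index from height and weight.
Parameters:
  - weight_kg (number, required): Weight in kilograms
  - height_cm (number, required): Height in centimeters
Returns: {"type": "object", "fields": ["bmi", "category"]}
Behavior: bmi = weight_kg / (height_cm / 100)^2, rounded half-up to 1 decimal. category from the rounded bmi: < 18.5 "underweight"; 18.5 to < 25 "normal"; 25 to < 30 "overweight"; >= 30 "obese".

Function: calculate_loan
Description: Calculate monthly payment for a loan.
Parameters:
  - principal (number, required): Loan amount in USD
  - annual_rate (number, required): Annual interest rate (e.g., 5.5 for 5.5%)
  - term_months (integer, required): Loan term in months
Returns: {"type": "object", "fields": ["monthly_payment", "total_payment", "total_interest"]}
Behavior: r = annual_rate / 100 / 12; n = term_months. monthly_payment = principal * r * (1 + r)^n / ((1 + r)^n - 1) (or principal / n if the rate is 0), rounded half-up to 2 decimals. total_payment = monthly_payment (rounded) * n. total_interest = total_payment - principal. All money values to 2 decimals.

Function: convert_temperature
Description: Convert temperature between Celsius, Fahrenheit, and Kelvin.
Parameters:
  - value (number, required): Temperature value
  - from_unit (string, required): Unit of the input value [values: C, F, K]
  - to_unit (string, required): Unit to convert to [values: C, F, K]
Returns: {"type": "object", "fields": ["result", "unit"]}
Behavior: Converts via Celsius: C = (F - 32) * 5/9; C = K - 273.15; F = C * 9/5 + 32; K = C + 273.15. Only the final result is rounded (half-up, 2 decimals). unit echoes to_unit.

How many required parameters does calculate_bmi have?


Parameters of calculate_bmi: weight_kg (required), height_cm (required)
Required count:
2


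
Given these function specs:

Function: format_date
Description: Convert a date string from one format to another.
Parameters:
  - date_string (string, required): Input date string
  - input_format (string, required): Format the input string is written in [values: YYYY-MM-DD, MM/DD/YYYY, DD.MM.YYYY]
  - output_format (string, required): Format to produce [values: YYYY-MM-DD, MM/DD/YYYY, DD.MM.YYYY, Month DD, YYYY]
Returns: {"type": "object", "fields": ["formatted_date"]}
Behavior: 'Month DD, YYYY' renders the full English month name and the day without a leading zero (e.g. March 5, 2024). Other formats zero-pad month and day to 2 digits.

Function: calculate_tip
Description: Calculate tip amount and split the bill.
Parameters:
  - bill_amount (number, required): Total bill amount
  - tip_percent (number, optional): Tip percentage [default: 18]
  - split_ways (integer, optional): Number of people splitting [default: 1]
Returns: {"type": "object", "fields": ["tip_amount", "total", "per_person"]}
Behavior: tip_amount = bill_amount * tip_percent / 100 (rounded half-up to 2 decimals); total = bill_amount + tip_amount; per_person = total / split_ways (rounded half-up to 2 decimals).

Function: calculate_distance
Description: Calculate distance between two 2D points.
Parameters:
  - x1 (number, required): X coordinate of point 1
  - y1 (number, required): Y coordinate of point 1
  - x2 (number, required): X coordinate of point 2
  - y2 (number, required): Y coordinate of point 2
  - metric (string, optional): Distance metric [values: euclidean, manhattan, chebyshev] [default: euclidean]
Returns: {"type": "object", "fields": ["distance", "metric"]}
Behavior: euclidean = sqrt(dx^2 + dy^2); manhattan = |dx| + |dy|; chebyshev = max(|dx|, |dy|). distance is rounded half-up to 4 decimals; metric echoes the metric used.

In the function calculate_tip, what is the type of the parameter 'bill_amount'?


The calculate_tip spec declares:
  - bill_amount (number, required): Total bill amount
Type:
number


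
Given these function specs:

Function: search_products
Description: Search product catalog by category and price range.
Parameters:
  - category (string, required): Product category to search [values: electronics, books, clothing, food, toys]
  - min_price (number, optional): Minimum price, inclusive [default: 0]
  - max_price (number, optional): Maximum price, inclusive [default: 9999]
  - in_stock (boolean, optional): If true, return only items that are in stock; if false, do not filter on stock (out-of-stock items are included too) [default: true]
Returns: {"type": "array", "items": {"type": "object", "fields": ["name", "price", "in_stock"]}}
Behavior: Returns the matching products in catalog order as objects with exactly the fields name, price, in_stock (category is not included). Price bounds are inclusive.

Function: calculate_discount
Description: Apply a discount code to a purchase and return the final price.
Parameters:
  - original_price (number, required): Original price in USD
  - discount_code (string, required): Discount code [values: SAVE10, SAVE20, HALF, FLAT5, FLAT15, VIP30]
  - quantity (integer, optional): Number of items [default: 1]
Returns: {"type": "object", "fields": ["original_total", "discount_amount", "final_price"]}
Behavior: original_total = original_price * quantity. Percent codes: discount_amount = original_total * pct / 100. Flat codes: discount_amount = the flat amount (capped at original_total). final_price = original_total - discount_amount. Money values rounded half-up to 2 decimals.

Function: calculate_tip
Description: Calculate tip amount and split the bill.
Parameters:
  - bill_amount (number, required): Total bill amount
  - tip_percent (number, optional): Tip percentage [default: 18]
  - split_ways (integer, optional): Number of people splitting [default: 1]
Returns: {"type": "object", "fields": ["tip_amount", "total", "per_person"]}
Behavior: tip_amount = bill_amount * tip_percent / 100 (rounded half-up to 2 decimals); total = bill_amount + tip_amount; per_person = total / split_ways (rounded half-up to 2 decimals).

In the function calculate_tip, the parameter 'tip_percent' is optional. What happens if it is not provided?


The calculate_tip spec declares:
  - tip_percent (number, optional): Tip percentage [default: 18]
It defaults to 18


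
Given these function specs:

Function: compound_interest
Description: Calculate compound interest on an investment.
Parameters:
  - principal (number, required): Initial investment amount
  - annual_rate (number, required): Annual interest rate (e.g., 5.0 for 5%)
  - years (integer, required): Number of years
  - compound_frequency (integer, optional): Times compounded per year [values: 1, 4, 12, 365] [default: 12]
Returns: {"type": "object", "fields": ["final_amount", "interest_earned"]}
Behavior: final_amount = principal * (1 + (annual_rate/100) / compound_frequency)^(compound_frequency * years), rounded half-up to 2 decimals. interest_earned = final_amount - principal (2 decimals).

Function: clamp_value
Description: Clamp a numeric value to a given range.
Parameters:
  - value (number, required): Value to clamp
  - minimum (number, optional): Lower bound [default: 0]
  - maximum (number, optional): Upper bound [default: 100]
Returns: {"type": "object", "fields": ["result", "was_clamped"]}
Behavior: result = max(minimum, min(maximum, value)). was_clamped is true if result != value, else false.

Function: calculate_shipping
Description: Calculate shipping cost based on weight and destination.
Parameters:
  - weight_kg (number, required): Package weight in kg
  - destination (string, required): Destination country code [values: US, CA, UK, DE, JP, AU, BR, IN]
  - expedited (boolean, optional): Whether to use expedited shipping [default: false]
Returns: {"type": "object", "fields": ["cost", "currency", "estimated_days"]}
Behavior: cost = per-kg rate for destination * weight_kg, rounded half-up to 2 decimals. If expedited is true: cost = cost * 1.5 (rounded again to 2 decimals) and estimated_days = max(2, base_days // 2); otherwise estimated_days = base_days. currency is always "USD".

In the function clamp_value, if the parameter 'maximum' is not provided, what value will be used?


The clamp_value spec declares:
  - maximum (number, optional): Upper bound [default: 100]
Default:
100


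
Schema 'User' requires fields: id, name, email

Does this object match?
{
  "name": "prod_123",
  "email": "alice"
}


Checking required fields...
Missing: id
Invalid - missing required field 'id'


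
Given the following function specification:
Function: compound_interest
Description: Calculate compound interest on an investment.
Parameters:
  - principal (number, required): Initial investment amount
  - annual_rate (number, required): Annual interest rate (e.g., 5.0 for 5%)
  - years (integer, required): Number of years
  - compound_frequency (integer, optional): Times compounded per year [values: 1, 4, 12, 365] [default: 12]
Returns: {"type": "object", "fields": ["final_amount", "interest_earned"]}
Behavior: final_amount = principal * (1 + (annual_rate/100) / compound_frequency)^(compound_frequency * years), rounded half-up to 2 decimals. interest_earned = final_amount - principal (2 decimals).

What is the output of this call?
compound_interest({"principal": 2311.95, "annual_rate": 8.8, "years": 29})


Defaults applied: compound_frequency=12
rate per period = 8.8/100/12 = 0.007333333333 (keep full precision); periods = 12 * 29 = 348
(1 + 0.007333333333)^348 = 12.71380185
final_amount = 2311.95 * 12.71380185 = 29393.674195 -> 29393.67
interest_earned = 29393.67 - 2311.95 = 27081.72
Output:
{"final_amount": 29393.67, "interest_earned": 27081.72}


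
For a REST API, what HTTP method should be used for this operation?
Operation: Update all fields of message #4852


GET = read, POST = create, PUT = update/replace, DELETE = remove
This operation is an update/replace.
PUT


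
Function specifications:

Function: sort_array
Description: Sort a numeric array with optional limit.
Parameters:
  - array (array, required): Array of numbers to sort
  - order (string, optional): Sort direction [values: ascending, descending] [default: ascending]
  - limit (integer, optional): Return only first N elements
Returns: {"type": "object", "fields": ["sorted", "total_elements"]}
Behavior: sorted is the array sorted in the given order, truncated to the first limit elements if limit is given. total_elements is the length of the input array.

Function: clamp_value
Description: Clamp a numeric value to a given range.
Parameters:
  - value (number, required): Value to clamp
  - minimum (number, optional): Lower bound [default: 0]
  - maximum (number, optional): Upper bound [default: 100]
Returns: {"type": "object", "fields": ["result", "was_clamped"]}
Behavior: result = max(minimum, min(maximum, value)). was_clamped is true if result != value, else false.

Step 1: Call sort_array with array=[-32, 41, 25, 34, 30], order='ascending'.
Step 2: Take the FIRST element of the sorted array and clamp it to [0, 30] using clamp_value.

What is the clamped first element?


Step 1: sort_array(order=ascending)
  sorted: [-32, 25, 30, 34, 41]
  -> first element = -32
Step 2: clamp_value(value=-32, minimum=0, maximum=30)
  result = max(0, min(30, -32)) = max(0, -32) = 0
  was_clamped = (0 != -32) = true
  -> result = 0
0


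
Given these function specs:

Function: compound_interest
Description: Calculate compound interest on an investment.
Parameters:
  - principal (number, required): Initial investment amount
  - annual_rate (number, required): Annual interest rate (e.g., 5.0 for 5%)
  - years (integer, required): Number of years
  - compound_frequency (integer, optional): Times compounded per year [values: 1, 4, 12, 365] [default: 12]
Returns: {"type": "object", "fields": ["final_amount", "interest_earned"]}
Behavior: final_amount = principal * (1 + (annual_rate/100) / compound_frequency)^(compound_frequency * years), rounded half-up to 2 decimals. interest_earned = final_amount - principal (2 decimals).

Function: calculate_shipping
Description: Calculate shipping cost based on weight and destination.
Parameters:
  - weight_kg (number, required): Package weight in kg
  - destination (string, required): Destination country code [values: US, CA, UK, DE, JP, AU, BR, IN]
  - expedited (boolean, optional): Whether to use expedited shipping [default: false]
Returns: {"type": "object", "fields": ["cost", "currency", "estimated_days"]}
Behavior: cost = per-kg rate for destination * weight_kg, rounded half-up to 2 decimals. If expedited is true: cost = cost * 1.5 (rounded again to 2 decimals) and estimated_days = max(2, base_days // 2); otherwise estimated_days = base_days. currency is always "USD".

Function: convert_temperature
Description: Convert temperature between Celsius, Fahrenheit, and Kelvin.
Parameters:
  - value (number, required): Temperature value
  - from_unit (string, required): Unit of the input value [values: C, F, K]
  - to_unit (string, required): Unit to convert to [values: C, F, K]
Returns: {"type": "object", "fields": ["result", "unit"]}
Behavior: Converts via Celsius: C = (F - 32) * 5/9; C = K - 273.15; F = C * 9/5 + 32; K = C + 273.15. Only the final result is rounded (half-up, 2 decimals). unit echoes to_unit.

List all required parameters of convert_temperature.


Parameters of convert_temperature and their required/optional flag:
  value: required
  from_unit: required
  to_unit: required
from_unit, to_unit, value


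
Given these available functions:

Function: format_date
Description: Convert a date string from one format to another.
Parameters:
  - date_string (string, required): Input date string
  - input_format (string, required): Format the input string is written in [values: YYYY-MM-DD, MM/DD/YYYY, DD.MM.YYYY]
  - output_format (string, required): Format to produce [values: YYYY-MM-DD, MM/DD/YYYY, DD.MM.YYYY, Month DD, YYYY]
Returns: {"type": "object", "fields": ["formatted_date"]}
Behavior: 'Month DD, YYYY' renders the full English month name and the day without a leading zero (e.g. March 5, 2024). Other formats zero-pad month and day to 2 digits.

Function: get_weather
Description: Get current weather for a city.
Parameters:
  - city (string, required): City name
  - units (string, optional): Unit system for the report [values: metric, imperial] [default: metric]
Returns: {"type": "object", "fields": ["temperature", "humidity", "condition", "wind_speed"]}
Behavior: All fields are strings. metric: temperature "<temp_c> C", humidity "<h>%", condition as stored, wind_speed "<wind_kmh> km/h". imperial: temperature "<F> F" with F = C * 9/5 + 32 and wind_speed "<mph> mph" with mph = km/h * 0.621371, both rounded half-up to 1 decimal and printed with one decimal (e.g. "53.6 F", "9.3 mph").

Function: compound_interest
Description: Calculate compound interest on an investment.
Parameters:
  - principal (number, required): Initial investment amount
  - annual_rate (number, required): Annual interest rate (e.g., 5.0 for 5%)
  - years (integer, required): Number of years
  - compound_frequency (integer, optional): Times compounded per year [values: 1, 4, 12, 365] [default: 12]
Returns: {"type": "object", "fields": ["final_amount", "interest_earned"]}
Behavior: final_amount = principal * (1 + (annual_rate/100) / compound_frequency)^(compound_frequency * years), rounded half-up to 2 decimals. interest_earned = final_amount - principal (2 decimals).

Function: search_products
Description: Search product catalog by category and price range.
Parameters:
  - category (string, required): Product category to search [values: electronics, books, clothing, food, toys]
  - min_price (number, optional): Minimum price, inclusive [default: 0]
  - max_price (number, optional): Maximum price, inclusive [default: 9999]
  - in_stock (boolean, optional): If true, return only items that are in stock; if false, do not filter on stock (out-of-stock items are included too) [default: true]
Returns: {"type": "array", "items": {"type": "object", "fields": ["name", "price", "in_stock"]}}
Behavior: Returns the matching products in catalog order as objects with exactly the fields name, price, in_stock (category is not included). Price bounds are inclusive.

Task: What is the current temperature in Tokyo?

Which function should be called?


The task needs a function whose description is: Get current weather for a city.
get_weather


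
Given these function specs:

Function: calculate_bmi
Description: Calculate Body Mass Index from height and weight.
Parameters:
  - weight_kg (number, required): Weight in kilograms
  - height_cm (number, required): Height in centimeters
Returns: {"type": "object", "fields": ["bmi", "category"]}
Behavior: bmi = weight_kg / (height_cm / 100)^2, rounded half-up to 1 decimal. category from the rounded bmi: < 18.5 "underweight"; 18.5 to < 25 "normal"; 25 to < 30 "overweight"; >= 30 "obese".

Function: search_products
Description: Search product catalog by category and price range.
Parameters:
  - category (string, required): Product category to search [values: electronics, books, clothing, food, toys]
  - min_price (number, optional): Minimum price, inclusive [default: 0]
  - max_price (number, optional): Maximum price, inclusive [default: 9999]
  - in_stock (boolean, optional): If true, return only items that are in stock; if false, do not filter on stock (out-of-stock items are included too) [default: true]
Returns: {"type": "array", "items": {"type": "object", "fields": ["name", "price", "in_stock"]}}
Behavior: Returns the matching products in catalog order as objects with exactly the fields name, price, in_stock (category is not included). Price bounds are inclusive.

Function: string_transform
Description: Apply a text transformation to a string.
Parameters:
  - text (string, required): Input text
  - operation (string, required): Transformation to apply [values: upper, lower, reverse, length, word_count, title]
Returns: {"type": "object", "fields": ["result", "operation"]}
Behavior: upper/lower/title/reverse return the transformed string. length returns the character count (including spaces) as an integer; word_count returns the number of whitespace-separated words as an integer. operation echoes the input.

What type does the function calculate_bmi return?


The calculate_bmi spec declares Returns: {"type": "object", "fields": ["bmi", "category"]}
Type:
object


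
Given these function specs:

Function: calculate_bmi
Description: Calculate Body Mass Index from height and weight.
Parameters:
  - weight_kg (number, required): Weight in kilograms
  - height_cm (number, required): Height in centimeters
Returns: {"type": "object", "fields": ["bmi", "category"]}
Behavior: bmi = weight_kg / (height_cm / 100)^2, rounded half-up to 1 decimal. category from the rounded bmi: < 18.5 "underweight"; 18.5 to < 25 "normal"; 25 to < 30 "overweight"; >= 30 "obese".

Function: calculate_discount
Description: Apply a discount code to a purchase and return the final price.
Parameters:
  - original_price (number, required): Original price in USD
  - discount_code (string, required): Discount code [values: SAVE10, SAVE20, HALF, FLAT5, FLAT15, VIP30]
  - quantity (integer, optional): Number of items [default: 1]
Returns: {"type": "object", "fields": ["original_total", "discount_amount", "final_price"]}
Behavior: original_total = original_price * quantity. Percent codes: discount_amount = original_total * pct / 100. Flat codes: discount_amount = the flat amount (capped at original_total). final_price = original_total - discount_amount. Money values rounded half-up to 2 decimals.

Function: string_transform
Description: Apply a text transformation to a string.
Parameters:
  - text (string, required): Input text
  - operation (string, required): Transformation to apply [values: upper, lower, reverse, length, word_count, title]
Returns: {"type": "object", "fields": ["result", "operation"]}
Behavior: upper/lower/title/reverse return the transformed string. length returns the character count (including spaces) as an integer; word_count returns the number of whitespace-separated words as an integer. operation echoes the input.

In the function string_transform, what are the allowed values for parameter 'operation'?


The string_transform spec declares:
  - operation (string, required): Transformation to apply [values: upper, lower, reverse, length, word_count, title]
Allowed values:
upper, lower, reverse, length, word_count, title


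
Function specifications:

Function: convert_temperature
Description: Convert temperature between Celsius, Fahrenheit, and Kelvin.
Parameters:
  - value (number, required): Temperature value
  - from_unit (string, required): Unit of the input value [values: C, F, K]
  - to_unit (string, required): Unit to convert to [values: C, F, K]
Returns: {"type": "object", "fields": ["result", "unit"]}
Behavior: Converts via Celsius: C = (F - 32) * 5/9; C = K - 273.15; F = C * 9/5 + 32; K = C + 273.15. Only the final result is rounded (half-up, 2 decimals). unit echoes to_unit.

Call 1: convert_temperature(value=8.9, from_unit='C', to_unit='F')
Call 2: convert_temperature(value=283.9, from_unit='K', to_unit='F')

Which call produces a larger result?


Call 1:
  Input already in C: 8.9
  To F: 8.9 * 9/5 + 32 = 48.02
  Round to 2 decimals: 48.02
  -> 48.02 F
Call 2:
  To C: 283.9 - 273.15 = 10.75
  To F: 10.75 * 9/5 + 32 = 51.35
  Round to 2 decimals: 51.35
  -> 51.35 F
Call 2 (51.35 F)


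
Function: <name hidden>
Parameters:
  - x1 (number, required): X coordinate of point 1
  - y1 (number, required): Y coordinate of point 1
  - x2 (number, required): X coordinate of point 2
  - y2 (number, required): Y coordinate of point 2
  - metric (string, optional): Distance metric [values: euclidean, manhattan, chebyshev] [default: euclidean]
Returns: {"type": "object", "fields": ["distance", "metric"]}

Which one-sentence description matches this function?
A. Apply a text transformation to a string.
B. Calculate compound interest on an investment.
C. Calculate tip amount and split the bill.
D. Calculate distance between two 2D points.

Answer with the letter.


Parameters x1, y1, x2, y2, metric and return ["distance", "metric"] fit: Calculate distance between two 2D points.
D


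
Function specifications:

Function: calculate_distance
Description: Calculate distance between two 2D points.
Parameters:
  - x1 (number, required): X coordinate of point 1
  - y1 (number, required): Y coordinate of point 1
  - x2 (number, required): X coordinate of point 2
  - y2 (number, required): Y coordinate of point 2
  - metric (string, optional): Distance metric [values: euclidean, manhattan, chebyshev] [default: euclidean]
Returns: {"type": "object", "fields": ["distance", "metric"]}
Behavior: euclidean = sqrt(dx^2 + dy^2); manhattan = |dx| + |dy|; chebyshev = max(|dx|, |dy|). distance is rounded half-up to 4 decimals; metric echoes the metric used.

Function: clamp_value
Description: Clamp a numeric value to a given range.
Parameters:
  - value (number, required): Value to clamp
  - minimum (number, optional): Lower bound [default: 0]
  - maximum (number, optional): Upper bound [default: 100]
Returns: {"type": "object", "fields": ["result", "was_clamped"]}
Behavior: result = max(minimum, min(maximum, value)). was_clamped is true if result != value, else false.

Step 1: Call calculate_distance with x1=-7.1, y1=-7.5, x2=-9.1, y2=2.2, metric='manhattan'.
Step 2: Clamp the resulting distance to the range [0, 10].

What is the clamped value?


Step 1: calculate_distance (manhattan)
  |dx| = |-9.1 - -7.1| = 2; |dy| = |2.2 - -7.5| = 9.7
  manhattan: 2 + 9.7 = 11.7
  Round to 4 decimals: 11.7
  -> distance = 11.7
Step 2: clamp_value(value=11.7, minimum=0, maximum=10)
  result = max(0, min(10, 11.7)) = max(0, 10) = 10
  was_clamped = (10 != 11.7) = true
  -> result = 10
10


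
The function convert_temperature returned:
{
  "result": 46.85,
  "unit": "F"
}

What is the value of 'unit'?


F


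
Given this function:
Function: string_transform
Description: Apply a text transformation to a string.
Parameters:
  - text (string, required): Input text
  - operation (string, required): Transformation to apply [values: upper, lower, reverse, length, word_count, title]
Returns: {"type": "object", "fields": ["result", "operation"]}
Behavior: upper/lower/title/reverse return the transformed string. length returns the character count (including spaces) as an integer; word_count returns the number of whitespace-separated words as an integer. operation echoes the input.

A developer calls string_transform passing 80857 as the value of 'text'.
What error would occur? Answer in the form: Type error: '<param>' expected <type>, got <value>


Spec: 'text' is declared as string; 80857 is an integer.
Type error: 'text' expected string, got 80857


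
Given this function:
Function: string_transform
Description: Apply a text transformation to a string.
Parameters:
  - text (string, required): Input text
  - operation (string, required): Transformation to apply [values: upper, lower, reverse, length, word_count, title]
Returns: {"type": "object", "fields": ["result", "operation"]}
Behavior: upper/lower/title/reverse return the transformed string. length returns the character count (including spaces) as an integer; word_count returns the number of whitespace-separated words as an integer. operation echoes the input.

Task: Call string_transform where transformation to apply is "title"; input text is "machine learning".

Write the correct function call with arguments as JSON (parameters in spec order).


Mapping each described value to its parameter name:
  'Transformation to apply' -> operation = "title"
  'Input text' -> text = "machine learning"
string_transform({"text": "machine learning", "operation": "title"})


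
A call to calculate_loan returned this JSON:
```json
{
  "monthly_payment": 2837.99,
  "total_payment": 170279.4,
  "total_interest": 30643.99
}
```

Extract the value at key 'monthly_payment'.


2837.99


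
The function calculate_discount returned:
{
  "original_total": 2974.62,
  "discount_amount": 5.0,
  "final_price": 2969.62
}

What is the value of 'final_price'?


2969.62


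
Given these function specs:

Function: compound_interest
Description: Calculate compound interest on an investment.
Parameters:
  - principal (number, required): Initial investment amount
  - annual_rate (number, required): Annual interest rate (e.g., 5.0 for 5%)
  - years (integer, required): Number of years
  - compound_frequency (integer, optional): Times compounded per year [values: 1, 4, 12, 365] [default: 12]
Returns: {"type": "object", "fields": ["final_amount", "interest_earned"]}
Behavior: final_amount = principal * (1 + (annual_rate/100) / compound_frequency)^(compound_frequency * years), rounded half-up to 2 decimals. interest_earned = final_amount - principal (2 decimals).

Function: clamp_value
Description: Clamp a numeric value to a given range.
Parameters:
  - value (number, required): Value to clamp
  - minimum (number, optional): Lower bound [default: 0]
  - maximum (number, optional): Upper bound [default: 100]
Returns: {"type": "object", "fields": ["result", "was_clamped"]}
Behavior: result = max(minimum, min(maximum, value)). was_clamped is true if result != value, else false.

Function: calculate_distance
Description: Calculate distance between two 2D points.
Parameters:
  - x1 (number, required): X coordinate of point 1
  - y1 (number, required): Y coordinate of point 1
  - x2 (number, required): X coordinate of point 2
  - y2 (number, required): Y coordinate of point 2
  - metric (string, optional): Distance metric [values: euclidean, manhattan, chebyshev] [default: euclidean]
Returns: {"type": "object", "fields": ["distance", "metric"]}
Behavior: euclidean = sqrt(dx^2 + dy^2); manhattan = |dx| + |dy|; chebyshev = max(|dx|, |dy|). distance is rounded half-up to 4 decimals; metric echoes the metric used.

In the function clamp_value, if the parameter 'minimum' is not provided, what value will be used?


The clamp_value spec declares:
  - minimum (number, optional): Lower bound [default: 0]
Default:
0


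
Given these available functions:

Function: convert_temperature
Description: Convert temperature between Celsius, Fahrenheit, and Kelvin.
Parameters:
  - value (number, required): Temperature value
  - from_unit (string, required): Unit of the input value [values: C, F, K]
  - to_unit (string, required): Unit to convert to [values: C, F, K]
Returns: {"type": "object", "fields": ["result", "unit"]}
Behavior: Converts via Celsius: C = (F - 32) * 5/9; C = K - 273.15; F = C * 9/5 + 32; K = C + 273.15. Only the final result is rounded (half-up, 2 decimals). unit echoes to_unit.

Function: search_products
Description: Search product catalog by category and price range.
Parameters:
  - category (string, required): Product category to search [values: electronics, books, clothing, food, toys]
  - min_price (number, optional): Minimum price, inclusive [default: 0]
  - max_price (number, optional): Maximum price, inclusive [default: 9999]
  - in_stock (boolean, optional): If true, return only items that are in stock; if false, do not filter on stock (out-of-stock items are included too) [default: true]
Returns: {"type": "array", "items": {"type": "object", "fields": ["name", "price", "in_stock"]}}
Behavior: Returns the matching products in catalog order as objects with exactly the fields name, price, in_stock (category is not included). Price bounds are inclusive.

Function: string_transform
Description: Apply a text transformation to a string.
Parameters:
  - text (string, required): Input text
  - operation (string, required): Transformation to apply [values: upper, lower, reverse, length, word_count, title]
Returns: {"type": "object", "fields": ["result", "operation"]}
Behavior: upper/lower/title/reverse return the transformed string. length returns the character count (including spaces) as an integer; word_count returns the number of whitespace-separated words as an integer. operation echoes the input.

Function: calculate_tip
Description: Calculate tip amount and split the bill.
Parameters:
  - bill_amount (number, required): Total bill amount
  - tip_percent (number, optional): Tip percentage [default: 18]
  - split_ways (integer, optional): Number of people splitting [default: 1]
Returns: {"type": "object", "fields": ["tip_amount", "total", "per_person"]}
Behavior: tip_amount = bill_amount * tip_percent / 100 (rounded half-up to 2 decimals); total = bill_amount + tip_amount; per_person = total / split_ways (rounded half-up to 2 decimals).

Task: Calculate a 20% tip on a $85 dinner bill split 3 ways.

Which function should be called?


The task needs a function whose description is: Calculate tip amount and split the bill.
calculate_tip


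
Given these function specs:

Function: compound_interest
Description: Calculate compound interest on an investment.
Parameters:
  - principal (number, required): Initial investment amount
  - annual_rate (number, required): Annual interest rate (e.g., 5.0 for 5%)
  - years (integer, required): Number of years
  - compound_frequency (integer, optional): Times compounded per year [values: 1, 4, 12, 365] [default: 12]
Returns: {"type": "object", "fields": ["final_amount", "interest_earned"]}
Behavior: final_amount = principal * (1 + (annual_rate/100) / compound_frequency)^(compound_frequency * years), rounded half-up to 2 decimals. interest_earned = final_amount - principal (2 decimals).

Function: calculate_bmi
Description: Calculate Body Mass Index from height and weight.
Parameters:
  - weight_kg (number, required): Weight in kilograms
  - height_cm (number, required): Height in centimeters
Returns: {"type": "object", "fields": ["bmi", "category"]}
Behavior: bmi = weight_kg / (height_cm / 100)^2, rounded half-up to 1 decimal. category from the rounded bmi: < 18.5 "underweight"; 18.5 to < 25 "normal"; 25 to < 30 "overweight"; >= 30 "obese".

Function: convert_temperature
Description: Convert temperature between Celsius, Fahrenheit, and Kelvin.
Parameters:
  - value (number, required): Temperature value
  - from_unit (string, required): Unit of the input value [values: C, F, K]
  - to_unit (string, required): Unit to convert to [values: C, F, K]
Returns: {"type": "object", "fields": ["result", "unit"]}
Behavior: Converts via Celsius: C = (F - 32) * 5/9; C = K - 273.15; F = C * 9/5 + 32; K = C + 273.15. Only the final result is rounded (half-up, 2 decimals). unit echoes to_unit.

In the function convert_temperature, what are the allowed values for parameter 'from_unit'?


The convert_temperature spec declares:
  - from_unit (string, required): Unit of the input value [values: C, F, K]
Allowed values:
C, F, K


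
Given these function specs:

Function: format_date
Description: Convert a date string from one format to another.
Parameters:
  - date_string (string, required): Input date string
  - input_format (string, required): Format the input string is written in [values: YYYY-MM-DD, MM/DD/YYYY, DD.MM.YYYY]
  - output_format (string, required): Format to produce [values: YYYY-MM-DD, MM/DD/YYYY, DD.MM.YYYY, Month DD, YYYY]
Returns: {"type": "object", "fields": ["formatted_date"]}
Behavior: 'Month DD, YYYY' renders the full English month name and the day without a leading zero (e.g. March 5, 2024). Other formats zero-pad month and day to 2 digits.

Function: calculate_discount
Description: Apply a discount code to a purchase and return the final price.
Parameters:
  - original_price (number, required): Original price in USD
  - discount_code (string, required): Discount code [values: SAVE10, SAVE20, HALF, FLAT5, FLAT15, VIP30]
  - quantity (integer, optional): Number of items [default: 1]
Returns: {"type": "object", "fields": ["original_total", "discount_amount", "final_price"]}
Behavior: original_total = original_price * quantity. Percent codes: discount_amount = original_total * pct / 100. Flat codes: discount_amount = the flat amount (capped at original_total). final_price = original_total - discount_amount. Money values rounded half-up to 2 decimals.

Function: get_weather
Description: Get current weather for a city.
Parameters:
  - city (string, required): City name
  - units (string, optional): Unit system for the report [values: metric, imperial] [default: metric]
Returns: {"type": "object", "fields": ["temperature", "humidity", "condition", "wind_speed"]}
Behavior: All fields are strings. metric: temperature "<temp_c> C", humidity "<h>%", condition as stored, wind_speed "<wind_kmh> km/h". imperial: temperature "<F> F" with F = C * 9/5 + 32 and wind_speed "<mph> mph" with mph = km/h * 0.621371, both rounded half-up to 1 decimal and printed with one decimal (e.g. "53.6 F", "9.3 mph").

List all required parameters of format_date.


Parameters of format_date and their required/optional flag:
  date_string: required
  input_format: required
  output_format: required
date_string, input_format, output_format


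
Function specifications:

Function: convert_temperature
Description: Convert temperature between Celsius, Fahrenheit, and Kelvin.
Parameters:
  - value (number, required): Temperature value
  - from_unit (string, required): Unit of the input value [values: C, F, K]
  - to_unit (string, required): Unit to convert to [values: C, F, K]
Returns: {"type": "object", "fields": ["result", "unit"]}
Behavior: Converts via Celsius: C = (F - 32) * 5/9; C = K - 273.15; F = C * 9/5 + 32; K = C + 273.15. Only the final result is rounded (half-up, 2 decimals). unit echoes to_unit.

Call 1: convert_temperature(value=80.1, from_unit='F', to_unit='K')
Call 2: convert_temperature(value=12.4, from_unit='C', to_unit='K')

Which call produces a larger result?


Call 1:
  To C: (80.1 - 32) * 5/9 = 26.722222
  To K: 26.722222 + 273.15 = 299.872222
  Round to 2 decimals: 299.87
  -> 299.87 K
Call 2:
  Input already in C: 12.4
  To K: 12.4 + 273.15 = 285.55
  Round to 2 decimals: 285.55
  -> 285.55 K
Call 1 (299.87 K)


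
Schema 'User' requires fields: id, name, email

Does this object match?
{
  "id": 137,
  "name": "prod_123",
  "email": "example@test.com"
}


Checking required fields... All present.
Valid - all required fields present


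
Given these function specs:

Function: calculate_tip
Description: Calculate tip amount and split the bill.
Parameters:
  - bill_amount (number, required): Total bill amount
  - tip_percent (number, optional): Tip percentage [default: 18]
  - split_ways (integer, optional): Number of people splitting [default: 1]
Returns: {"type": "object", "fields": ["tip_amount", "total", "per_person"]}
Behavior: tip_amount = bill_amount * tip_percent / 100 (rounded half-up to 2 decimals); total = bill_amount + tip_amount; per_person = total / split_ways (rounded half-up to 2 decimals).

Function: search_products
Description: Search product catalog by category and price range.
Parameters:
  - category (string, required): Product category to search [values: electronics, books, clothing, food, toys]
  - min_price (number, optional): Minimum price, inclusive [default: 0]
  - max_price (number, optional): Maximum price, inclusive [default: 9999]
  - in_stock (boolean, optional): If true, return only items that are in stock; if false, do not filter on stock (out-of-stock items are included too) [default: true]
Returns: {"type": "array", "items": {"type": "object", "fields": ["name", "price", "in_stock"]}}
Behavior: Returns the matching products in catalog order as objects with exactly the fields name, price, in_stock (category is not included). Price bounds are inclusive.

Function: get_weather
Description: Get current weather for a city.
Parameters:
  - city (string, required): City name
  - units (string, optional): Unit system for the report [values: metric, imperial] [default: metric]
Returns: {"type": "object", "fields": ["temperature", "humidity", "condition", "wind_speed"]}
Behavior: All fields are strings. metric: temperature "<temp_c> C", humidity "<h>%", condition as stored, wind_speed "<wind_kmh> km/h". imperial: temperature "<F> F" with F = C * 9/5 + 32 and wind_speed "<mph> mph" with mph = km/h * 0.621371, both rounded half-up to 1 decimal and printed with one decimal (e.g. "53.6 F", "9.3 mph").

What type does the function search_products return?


The search_products spec declares Returns: {"type": "array", "items": {"type": "object", "fields": ["name", "price", "in_stock"]}}
Type:
array
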